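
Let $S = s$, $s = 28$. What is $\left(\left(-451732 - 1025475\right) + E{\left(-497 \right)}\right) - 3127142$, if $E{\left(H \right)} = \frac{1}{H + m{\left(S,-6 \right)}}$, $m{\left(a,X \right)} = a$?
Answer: $- \frac{2159439682}{469} \approx -4.6044 \cdot 10^{6}$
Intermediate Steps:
$S = 28$
$E{\left(H \right)} = \frac{1}{28 + H}$ ($E{\left(H \right)} = \frac{1}{H + 28} = \frac{1}{28 + H}$)
$\left(\left(-451732 - 1025475\right) + E{\left(-497 \right)}\right) - 3127142 = \left(\left(-451732 - 1025475\right) + \frac{1}{28 - 497}\right) - 3127142 = \left(-1477207 + \frac{1}{-469}\right) - 3127142 = \left(-1477207 - \frac{1}{469}\right) - 3127142 = - \frac{692810084}{469} - 3127142 = - \frac{2159439682}{469}$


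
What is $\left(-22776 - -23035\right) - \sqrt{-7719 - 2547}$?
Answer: $259 - i \sqrt{10266} \approx 259.0 - 101.32 i$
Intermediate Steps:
$\left(-22776 - -23035\right) - \sqrt{-7719 - 2547} = \left(-22776 + 23035\right) - \sqrt{-10266} = 259 - i \sqrt{10266}$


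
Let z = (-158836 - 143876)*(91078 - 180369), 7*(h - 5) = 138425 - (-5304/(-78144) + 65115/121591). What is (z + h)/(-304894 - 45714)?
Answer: -74906845537340999933/971640676859776 ≈ -77093.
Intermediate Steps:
h = 54816116098109/2771302072 (h = 5 + (138425 - (-5304/(-78144) + 65115/121591))/7 = 5 + (138425 - (-5304*(-1/78144) + 65115*(1/121591)))/7 = 5 + (138425 - (221/3256 + 65115/121591))/7 = 5 + (138425 - 1*238886051/395900296)/7 = 5 + (138425 - 238886051/395900296)/7 = 5 + (⅐)*(54802259587749/395900296) = 5 + 54802259587749/2771302072 = 54816116098109/2771302072 ≈ 19780.)
z = 27029457192 (z = -302712*(-89291) = 27029457192)
(z + h)/(-304894 - 45714) = (27029457192 + 54816116098109/2771302072)/(-304894 - 45714) = (74906845537340999933/2771302072)/(-350608) = (74906845537340999933/2771302072)*(-1/350608) = -74906845537340999933/971640676859776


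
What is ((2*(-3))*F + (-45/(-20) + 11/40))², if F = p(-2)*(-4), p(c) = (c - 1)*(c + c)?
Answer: 135047641/1600 ≈ 84405.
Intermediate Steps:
p(c) = 2*c*(-1 + c) (p(c) = (-1 + c)*(2*c) = 2*c*(-1 + c))
F = -48 (F = (2*(-2)*(-1 - 2))*(-4) = (2*(-2)*(-3))*(-4) = 12*(-4) = -48)
((2*(-3))*F + (-45/(-20) + 11/40))² = ((2*(-3))*(-48) + (-45/(-20) + 11/40))² = (-6*(-48) + (-45*(-1/20) + 11*(1/40)))² = (288 + (9/4 + 11/40))² = (288 + 101/40)² = (11621/40)² = 135047641/1600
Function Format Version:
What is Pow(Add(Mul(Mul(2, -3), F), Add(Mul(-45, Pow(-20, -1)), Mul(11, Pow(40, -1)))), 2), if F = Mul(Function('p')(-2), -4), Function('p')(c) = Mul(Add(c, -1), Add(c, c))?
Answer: Rational(135047641, 1600) ≈ 84405.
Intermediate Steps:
Function('p')(c) = Mul(2, c, Add(-1, c)) (Function('p')(c) = Mul(Add(-1, c), Mul(2, c)) = Mul(2, c, Add(-1, c)))
F = -48 (F = Mul(Mul(2, -2, Add(-1, -2)), -4) = Mul(Mul(2, -2, -3), -4) = Mul(12, -4) = -48)
Pow(Add(Mul(Mul(2, -3), F), Add(Mul(-45, Pow(-20, -1)), Mul(11, Pow(40, -1)))), 2) = Pow(Add(Mul(Mul(2, -3), -48), Add(Mul(-45, Pow(-20, -1)), Mul(11, Pow(40, -1)))), 2) = Pow(Add(Mul(-6, -48), Add(Mul(-45, Rational(-1, 20)), Mul(11, Rational(1, 40)))), 2) = Pow(Add(288, Add(Rational(9, 4), Rational(11, 40))), 2) = Pow(Add(288, Rational(101, 40)), 2) = Pow(Rational(11621, 40), 2) = Rational(135047641, 1600)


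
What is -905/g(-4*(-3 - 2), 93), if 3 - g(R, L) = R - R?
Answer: -905/3 ≈ -301.67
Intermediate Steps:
g(R, L) = 3 (g(R, L) = 3 - (R - R) = 3 - 1*0 = 3 + 0 = 3)
-905/g(-4*(-3 - 2), 93) = -905/3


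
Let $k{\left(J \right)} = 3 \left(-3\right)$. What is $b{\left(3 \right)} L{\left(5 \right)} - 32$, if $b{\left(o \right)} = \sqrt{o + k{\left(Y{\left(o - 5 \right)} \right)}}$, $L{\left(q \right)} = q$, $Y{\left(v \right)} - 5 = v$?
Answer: $-32 + 5 i \sqrt{6} \approx -32.0 + 12.247 i$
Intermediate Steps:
$Y{\left(v \right)} = 5 + v$
$k{\left(J \right)} = -9$
$b{\left(o \right)} = \sqrt{-9 + o}$ ($b{\left(o \right)} = \sqrt{o - 9} = \sqrt{-9 + o}$)
$b{\left(3 \right)} L{\left(5 \right)} - 32 = \sqrt{-9 + 3} \cdot 5 - 32 = \sqrt{-6} \cdot 5 - 32 = i \sqrt{6} \cdot 5 - 32 = 5 i \sqrt{6} - 32 = -32 + 5 i \sqrt{6}$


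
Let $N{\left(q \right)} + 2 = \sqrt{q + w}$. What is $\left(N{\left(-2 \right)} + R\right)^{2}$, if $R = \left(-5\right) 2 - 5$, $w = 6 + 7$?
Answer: $\left(17 - \sqrt{11}\right)^{2} \approx 187.23$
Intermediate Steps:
$w = 13$
$N{\left(q \right)} = -2 + \sqrt{13 + q}$ ($N{\left(q \right)} = -2 + \sqrt{q + 13} = -2 + \sqrt{13 + q}$)
$R = -15$ ($R = -10 - 5 = -15$)
$\left(N{\left(-2 \right)} + R\right)^{2} = \left(\left(-2 + \sqrt{13 - 2}\right) - 15\right)^{2} = \left(\left(-2 + \sqrt{11}\right) - 15\right)^{2} = \left(-17 + \sqrt{11}\right)^{2}$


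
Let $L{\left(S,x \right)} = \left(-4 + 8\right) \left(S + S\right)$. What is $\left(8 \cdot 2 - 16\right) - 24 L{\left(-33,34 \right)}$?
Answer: $6336$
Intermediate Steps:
$L{\left(S,x \right)} = 8 S$ ($L{\left(S,x \right)} = 4 \cdot 2 S = 8 S$)
$\left(8 \cdot 2 - 16\right) - 24 L{\left(-33,34 \right)} = \left(8 \cdot 2 - 16\right) - 24 \cdot 8 \left(-33\right) = \left(16 - 16\right) - -6336 = 0 + 6336 = 6336$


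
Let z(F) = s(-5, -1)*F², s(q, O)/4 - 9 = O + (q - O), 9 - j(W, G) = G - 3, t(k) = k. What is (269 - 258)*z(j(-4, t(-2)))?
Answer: 34496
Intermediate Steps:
j(W, G) = 12 - G (j(W, G) = 9 - (G - 3) = 9 - (-3 + G) = 9 + (3 - G) = 12 - G)
s(q, O) = 36 + 4*q (s(q, O) = 36 + 4*(O + (q - O)) = 36 + 4*q)
z(F) = 16*F² (z(F) = (36 + 4*(-5))*F² = (36 - 20)*F² = 16*F²)
(269 - 258)*z(j(-4, t(-2))) = (269 - 258)*(16*(12 - 1*(-2))²) = 11*(16*(12 + 2)²) = 11*(16*14²) = 11*(16*196) = 11*3136 = 34496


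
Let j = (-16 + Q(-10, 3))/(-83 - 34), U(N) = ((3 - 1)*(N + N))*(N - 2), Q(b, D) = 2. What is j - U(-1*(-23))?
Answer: -226030/117 ≈ -1931.9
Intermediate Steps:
U(N) = 4*N*(-2 + N) (U(N) = (2*(2*N))*(-2 + N) = (4*N)*(-2 + N) = 4*N*(-2 + N))
j = 14/117 (j = (-16 + 2)/(-83 - 34) = -14/(-117) = -14*(-1/117) = 14/117 ≈ 0.11966)
j - U(-1*(-23)) = 14/117 - 4*(-1*(-23))*(-2 - 1*(-23)) = 14/117 - 4*23*(-2 + 23) = 14/117 - 4*23*21 = 14/117 - 1*1932 = 14/117 - 1932 = -226030/117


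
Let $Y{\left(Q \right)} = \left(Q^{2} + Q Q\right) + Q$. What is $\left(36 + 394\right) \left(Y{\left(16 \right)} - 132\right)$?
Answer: $170280$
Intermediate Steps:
$Y{\left(Q \right)} = Q + 2 Q^{2}$ ($Y{\left(Q \right)} = \left(Q^{2} + Q^{2}\right) + Q = 2 Q^{2} + Q = Q + 2 Q^{2}$)
$\left(36 + 394\right) \left(Y{\left(16 \right)} - 132\right) = \left(36 + 394\right) \left(16 \left(1 + 2 \cdot 16\right) - 132\right) = 430 \left(16 \left(1 + 32\right) - 132\right) = 430 \left(16 \cdot 33 - 132\right) = 430 \left(528 - 132\right) = 430 \cdot 396 = 170280$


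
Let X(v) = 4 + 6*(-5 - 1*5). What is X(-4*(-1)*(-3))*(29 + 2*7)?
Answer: -2408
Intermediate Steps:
X(v) = -56 (X(v) = 4 + 6*(-5 - 5) = 4 + 6*(-10) = 4 - 60 = -56)
X(-4*(-1)*(-3))*(29 + 2*7) = -56*(29 + 2*7) = -56*(29 + 14) = -56*43 = -2408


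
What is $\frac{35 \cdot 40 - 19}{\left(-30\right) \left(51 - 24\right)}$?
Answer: $- \frac{1381}{810} \approx -1.7049$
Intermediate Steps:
$\frac{35 \cdot 40 - 19}{\left(-30\right) \left(51 - 24\right)} = \frac{1400 - 19}{\left(-30\right) 27} = \frac{1381}{-810} = 1381 \left(- \frac{1}{810}\right) = - \frac{1381}{810}$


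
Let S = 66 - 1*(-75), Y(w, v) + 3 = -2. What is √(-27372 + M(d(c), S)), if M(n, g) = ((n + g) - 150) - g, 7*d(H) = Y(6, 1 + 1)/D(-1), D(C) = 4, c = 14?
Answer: I*√5394347/14 ≈ 165.9*I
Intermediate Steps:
Y(w, v) = -5 (Y(w, v) = -3 - 2 = -5)
d(H) = -5/28 (d(H) = (-5/4)/7 = (-5*¼)/7 = (⅐)*(-5/4) = -5/28)
S = 141 (S = 66 + 75 = 141)
M(n, g) = -150 + n (M(n, g) = ((g + n) - 150) - g = (-150 + g + n) - g = -150 + n)
√(-27372 + M(d(c), S)) = √(-27372 + (-150 - 5/28)) = √(-27372 - 4205/28) = √(-770621/28) = I*√5394347/14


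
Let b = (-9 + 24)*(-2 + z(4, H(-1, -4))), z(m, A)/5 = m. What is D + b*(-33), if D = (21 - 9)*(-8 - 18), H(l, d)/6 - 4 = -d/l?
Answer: -9222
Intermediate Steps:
H(l, d) = 24 - 6*d/l (H(l, d) = 24 + 6*(-d/l) = 24 - 6*d/l)
z(m, A) = 5*m
b = 270 (b = (-9 + 24)*(-2 + 5*4) = 15*(-2 + 20) = 15*18 = 270)
D = -312 (D = 12*(-26) = -312)
D + b*(-33) = -312 + 270*(-33) = -312 - 8910 = -9222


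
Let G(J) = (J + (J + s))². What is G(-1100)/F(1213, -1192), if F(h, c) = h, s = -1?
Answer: 4844401/1213 ≈ 3993.7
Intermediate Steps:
G(J) = (-1 + 2*J)² (G(J) = (J + (J - 1))² = (J + (-1 + J))² = (-1 + 2*J)²)
G(-1100)/F(1213, -1192) = (-1 + 2*(-1100))²/1213 = (-1 - 2200)²*(1/1213) = (-2201)²*(1/1213) = 4844401*(1/1213) = 4844401/1213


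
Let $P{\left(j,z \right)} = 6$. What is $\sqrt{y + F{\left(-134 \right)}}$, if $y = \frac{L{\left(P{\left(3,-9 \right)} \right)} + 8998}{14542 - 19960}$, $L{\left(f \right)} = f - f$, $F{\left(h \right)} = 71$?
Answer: $\frac{8 \sqrt{883435}}{903} \approx 8.327$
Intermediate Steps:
$L{\left(f \right)} = 0$
$y = - \frac{4499}{2709}$ ($y = \frac{0 + 8998}{14542 - 19960} = \frac{8998}{-5418} = 8998 \left(- \frac{1}{5418}\right) = - \frac{4499}{2709} \approx -1.6608$)
$\sqrt{y + F{\left(-134 \right)}} = \sqrt{- \frac{4499}{2709} + 71} = \sqrt{\frac{187840}{2709}} = \frac{8 \sqrt{883435}}{903}$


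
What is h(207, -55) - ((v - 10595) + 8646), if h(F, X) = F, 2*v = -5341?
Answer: 9653/2 ≈ 4826.5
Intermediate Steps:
v = -5341/2 (v = (1/2)*(-5341) = -5341/2 ≈ -2670.5)
h(207, -55) - ((v - 10595) + 8646) = 207 - ((-5341/2 - 10595) + 8646) = 207 - (-26531/2 + 8646) = 207 - 1*(-9239/2) = 207 + 9239/2 = 9653/2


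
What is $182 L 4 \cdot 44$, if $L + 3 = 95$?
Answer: $2946944$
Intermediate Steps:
$L = 92$ ($L = -3 + 95 = 92$)
$182 L 4 \cdot 44 = 182 \cdot 92 \cdot 4 \cdot 44 = 16744 \cdot 176 = 2946944$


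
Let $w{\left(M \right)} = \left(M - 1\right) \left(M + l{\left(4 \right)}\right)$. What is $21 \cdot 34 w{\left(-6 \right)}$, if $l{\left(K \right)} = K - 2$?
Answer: $19992$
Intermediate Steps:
$l{\left(K \right)} = -2 + K$
$w{\left(M \right)} = \left(-1 + M\right) \left(2 + M\right)$ ($w{\left(M \right)} = \left(M - 1\right) \left(M + \left(-2 + 4\right)\right) = \left(-1 + M\right) \left(M + 2\right) = \left(-1 + M\right) \left(2 + M\right)$)
$21 \cdot 34 w{\left(-6 \right)} = 21 \cdot 34 \left(-2 - 6 + \left(-6\right)^{2}\right) = 714 \left(-2 - 6 + 36\right) = 714 \cdot 28 = 19992$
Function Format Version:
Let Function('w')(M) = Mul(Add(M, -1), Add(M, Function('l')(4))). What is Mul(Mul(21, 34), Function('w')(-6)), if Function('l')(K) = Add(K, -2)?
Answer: 19992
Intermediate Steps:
Function('l')(K) = Add(-2, K)
Function('w')(M) = Mul(Add(-1, M), Add(2, M)) (Function('w')(M) = Mul(Add(M, -1), Add(M, Add(-2, 4))) = Mul(Add(-1, M), Add(M, 2)) = Mul(Add(-1, M), Add(2, M)))
Mul(Mul(21, 34), Function('w')(-6)) = Mul(Mul(21, 34), Add(-2, -6, Pow(-6, 2))) = Mul(714, Add(-2, -6, 36)) = Mul(714, 28) = 19992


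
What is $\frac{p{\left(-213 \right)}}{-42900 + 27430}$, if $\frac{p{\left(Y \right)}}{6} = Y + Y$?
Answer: $\frac{1278}{7735} \approx 0.16522$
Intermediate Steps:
$p{\left(Y \right)} = 12 Y$ ($p{\left(Y \right)} = 6 \left(Y + Y\right) = 6 \cdot 2 Y = 12 Y$)
$\frac{p{\left(-213 \right)}}{-42900 + 27430} = \frac{12 \left(-213\right)}{-42900 + 27430} = - \frac{2556}{-15470} = \left(-2556\right) \left(- \frac{1}{15470}\right) = \frac{1278}{7735}$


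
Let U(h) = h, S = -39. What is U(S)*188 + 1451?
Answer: -5881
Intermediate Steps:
U(S)*188 + 1451 = -39*188 + 1451 = -7332 + 1451 = -5881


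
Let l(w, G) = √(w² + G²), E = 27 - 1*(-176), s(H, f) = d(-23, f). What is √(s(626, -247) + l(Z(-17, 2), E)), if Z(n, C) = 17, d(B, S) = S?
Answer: √(-247 + √41498) ≈ 6.5795*I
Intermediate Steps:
s(H, f) = f
E = 203 (E = 27 + 176 = 203)
l(w, G) = √(G² + w²)
√(s(626, -247) + l(Z(-17, 2), E)) = √(-247 + √(203² + 17²)) = √(-247 + √(41209 + 289)) = √(-247 + √41498)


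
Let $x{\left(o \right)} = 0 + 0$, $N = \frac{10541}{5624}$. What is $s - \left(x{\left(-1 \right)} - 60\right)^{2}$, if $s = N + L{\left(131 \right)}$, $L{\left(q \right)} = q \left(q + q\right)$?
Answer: $\frac{172791069}{5624} \approx 30724.0$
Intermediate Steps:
$L{\left(q \right)} = 2 q^{2}$ ($L{\left(q \right)} = q 2 q = 2 q^{2}$)
$N = \frac{10541}{5624}$ ($N = 10541 \cdot \frac{1}{5624} = \frac{10541}{5624} \approx 1.8743$)
$x{\left(o \right)} = 0$
$s = \frac{193037469}{5624}$ ($s = \frac{10541}{5624} + 2 \cdot 131^{2} = \frac{10541}{5624} + 2 \cdot 17161 = \frac{10541}{5624} + 34322 = \frac{193037469}{5624} \approx 34324.0$)
$s - \left(x{\left(-1 \right)} - 60\right)^{2} = \frac{193037469}{5624} - \left(0 - 60\right)^{2} = \frac{193037469}{5624} - \left(-60\right)^{2} = \frac{193037469}{5624} - 3600 = \frac{172791069}{5624}$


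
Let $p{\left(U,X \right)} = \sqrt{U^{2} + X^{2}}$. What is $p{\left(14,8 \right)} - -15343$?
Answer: $15343 + 2 \sqrt{65} \approx 15359.0$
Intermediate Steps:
$p{\left(14,8 \right)} - -15343 = \sqrt{14^{2} + 8^{2}} - -15343 = \sqrt{196 + 64} + 15343 = \sqrt{260} + 15343 = 2 \sqrt{65} + 15343 = 15343 + 2 \sqrt{65}$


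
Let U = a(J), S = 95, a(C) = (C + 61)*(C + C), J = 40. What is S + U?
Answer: 8175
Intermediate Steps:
a(C) = 2*C*(61 + C) (a(C) = (61 + C)*(2*C) = 2*C*(61 + C))
U = 8080 (U = 2*40*(61 + 40) = 2*40*101 = 8080)
S + U = 95 + 8080 = 8175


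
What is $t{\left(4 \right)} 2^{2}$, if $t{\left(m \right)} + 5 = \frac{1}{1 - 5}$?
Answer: $-21$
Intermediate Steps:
$t{\left(m \right)} = - \frac{21}{4}$ ($t{\left(m \right)} = -5 + \frac{1}{1 - 5} = -5 + \frac{1}{-4} = -5 - \frac{1}{4} = - \frac{21}{4}$)
$t{\left(4 \right)} 2^{2} = - \frac{21 \cdot 2^{2}}{4} = \left(- \frac{21}{4}\right) 4 = -21$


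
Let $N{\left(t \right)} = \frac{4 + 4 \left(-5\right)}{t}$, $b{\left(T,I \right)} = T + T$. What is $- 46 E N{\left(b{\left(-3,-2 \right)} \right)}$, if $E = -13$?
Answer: $\frac{4784}{3} \approx 1594.7$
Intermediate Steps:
$b{\left(T,I \right)} = 2 T$
$N{\left(t \right)} = - \frac{16}{t}$ ($N{\left(t \right)} = \frac{4 - 20}{t} = - \frac{16}{t}$)
$- 46 E N{\left(b{\left(-3,-2 \right)} \right)} = \left(-46\right) \left(-13\right) \left(- \frac{16}{2 \left(-3\right)}\right) = 598 \left(- \frac{16}{-6}\right) = 598 \left(\left(-16\right) \left(- \frac{1}{6}\right)\right) = 598 \cdot \frac{8}{3} = \frac{4784}{3}$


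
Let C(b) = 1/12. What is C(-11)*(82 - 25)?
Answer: 19/4 ≈ 4.7500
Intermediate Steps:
C(b) = 1/12
C(-11)*(82 - 25) = (82 - 25)/12 = (1/12)*57 = 19/4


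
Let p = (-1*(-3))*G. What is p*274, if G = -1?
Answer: -822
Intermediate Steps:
p = -3 (p = -1*(-3)*(-1) = 3*(-1) = -3)
p*274 = -3*274 = -822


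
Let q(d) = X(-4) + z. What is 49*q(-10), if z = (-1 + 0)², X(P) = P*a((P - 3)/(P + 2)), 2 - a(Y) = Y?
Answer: 343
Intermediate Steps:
a(Y) = 2 - Y
X(P) = P*(2 - (-3 + P)/(2 + P)) (X(P) = P*(2 - (P - 3)/(P + 2)) = P*(2 - (-3 + P)/(2 + P)))
z = 1 (z = (-1)² = 1)
q(d) = 7 (q(d) = -4*(7 - 4)/(2 - 4) + 1 = -4*3/(-2) + 1 = -4*(-½)*3 + 1 = 6 + 1 = 7)
49*q(-10) = 49*7 = 343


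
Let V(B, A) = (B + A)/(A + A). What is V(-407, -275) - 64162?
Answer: -1604019/25 ≈ -64161.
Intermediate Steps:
V(B, A) = (A + B)/(2*A) (V(B, A) = (A + B)/((2*A)) = (A + B)*(1/(2*A)) = (A + B)/(2*A))
V(-407, -275) - 64162 = (½)*(-275 - 407)/(-275) - 64162 = (½)*(-1/275)*(-682) - 64162 = 31/25 - 64162 = -1604019/25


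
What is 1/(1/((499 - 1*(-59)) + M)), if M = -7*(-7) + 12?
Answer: 619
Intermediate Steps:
M = 61 (M = 49 + 12 = 61)
1/(1/((499 - 1*(-59)) + M)) = 1/(1/((499 - 1*(-59)) + 61)) = 1/(1/((499 + 59) + 61)) = 1/(1/(558 + 61)) = 1/(1/619) = 619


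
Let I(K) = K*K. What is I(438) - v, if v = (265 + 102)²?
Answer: 57155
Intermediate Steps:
I(K) = K²
v = 134689 (v = 367² = 134689)
I(438) - v = 438² - 1*134689 = 191844 - 134689 = 57155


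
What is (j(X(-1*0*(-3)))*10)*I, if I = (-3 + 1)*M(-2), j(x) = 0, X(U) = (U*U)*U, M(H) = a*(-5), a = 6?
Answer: 0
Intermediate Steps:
M(H) = -30 (M(H) = 6*(-5) = -30)
X(U) = U³ (X(U) = U²*U = U³)
I = 60 (I = (-3 + 1)*(-30) = -2*(-30) = 60)
(j(X(-1*0*(-3)))*10)*I = (0*10)*60 = 0*60 = 0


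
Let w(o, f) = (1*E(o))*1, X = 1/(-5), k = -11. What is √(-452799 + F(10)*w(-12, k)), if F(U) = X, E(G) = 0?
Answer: 3*I*√50311 ≈ 672.9*I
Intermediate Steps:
X = -⅕ ≈ -0.20000
F(U) = -⅕
w(o, f) = 0 (w(o, f) = (1*0)*1 = 0*1 = 0)
√(-452799 + F(10)*w(-12, k)) = √(-452799 - ⅕*0) = √(-452799 + 0) = √(-452799) = 3*I*√50311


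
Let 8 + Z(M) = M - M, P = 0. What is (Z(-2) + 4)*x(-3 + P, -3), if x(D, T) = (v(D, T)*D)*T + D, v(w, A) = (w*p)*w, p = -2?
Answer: 660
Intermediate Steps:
Z(M) = -8 (Z(M) = -8 + (M - M) = -8 + 0 = -8)
v(w, A) = -2*w² (v(w, A) = (w*(-2))*w = (-2*w)*w = -2*w²)
x(D, T) = D - 2*T*D³ (x(D, T) = ((-2*D²)*D)*T + D = (-2*D³)*T + D = -2*T*D³ + D = D - 2*T*D³)
(Z(-2) + 4)*x(-3 + P, -3) = (-8 + 4)*((-3 + 0) - 2*(-3)*(-3 + 0)³) = -4*(-3 - 2*(-3)*(-3)³) = -4*(-3 - 2*(-3)*(-27)) = -4*(-3 - 162) = -4*(-165) = 660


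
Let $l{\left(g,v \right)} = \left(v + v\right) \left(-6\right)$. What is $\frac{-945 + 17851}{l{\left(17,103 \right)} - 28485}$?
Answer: $- \frac{16906}{29721} \approx -0.56882$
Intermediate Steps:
$l{\left(g,v \right)} = - 12 v$ ($l{\left(g,v \right)} = 2 v \left(-6\right) = - 12 v$)
$\frac{-945 + 17851}{l{\left(17,103 \right)} - 28485} = \frac{-945 + 17851}{\left(-12\right) 103 - 28485} = \frac{16906}{-1236 - 28485} = \frac{16906}{-29721} = 16906 \left(- \frac{1}{29721}\right) = - \frac{16906}{29721}$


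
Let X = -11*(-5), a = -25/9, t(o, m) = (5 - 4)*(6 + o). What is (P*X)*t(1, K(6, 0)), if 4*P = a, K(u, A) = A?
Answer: -9625/36 ≈ -267.36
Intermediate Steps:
t(o, m) = 6 + o (t(o, m) = 1*(6 + o) = 6 + o)
a = -25/9 (a = -25*⅑ = -25/9 ≈ -2.7778)
P = -25/36 (P = (¼)*(-25/9) = -25/36 ≈ -0.69444)
X = 55
(P*X)*t(1, K(6, 0)) = (-25/36*55)*(6 + 1) = -1375/36*7 = -9625/36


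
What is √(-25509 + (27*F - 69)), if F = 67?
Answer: 3*I*√2641 ≈ 154.17*I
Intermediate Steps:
√(-25509 + (27*F - 69)) = √(-25509 + (27*67 - 69)) = √(-25509 + (1809 - 69)) = √(-25509 + 1740) = √(-23769) = 3*I*√2641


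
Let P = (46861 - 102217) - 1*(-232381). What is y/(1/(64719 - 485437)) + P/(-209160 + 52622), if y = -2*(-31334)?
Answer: -4127211346446737/156538 ≈ -2.6366e+10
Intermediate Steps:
P = 177025 (P = -55356 + 232381 = 177025)
y = 62668
y/(1/(64719 - 485437)) + P/(-209160 + 52622) = 62668/(1/(64719 - 485437)) + 177025/(-209160 + 52622) = 62668/(1/(-420718)) + 177025/(-156538) = 62668/(-1/420718) + 177025*(-1/156538) = 62668*(-420718) - 177025/156538 = -26365555624 - 177025/156538 = -4127211346446737/156538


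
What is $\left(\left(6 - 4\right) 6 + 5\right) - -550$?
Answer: $567$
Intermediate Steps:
$\left(\left(6 - 4\right) 6 + 5\right) - -550 = \left(\left(6 - 4\right) 6 + 5\right) + 550 = \left(2 \cdot 6 + 5\right) + 550 = \left(12 + 5\right) + 550 = 17 + 550 = 567$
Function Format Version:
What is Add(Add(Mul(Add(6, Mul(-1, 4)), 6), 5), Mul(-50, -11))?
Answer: 567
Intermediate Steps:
Add(Add(Mul(Add(6, Mul(-1, 4)), 6), 5), Mul(-50, -11)) = Add(Add(Mul(Add(6, -4), 6), 5), 550) = Add(Add(Mul(2, 6), 5), 550) = Add(Add(12, 5), 550) = Add(17, 550) = 567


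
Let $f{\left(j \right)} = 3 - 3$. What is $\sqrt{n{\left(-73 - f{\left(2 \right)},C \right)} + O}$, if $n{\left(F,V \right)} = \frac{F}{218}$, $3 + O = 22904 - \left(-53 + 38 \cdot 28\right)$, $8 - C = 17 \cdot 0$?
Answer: $\frac{\sqrt{1040284446}}{218} \approx 147.95$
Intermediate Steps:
$f{\left(j \right)} = 0$ ($f{\left(j \right)} = 3 - 3 = 0$)
$C = 8$ ($C = 8 - 17 \cdot 0 = 8 - 0 = 8 + 0 = 8$)
$O = 21890$ ($O = -3 + \left(22904 - \left(-53 + 38 \cdot 28\right)\right) = -3 + \left(22904 - \left(-53 + 1064\right)\right) = -3 + \left(22904 - 1011\right) = -3 + 21893 = 21890$)
$n{\left(F,V \right)} = \frac{F}{218}$ ($n{\left(F,V \right)} = F \frac{1}{218} = \frac{F}{218}$)
$\sqrt{n{\left(-73 - f{\left(2 \right)},C \right)} + O} = \sqrt{\frac{-73 - 0}{218} + 21890} = \sqrt{\frac{-73 + 0}{218} + 21890} = \sqrt{\frac{1}{218} \left(-73\right) + 21890} = \sqrt{- \frac{73}{218} + 21890} = \sqrt{\frac{4771947}{218}} = \frac{\sqrt{1040284446}}{218}$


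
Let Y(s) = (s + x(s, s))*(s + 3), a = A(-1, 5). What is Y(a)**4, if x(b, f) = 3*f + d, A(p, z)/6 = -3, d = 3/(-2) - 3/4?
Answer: 393904401350625/256 ≈ 1.5387e+12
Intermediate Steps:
d = -9/4 (d = 3*(-1/2) - 3*1/4 = -3/2 - 3/4 = -9/4 ≈ -2.2500)
A(p, z) = -18 (A(p, z) = 6*(-3) = -18)
x(b, f) = -9/4 + 3*f (x(b, f) = 3*f - 9/4 = -9/4 + 3*f)
a = -18
Y(s) = (3 + s)*(-9/4 + 4*s) (Y(s) = (s + (-9/4 + 3*s))*(s + 3) = (-9/4 + 4*s)*(3 + s) = (3 + s)*(-9/4 + 4*s))
Y(a)**4 = (-27/4 + 4*(-18)**2 + (39/4)*(-18))**4 = (-27/4 + 4*324 - 351/2)**4 = (-27/4 + 1296 - 351/2)**4 = (4455/4)**4 = 393904401350625/256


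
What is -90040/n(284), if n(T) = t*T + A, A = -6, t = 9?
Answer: -9004/255 ≈ -35.310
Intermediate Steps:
n(T) = -6 + 9*T (n(T) = 9*T - 6 = -6 + 9*T)
-90040/n(284) = -90040/(-6 + 9*284) = -90040/(-6 + 2556) = -90040/2550 = -90040*1/2550 = -9004/255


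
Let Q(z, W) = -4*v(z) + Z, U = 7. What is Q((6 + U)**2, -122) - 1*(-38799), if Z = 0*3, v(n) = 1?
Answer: 38795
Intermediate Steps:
Z = 0
Q(z, W) = -4 (Q(z, W) = -4*1 + 0 = -4 + 0 = -4)
Q((6 + U)**2, -122) - 1*(-38799) = -4 - 1*(-38799) = -4 + 38799 = 38795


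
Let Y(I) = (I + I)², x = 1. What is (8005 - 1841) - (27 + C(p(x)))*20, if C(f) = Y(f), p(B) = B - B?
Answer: 5624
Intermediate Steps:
Y(I) = 4*I² (Y(I) = (2*I)² = 4*I²)
p(B) = 0
C(f) = 4*f²
(8005 - 1841) - (27 + C(p(x)))*20 = (8005 - 1841) - (27 + 4*0²)*20 = 6164 - (27 + 4*0)*20 = 6164 - (27 + 0)*20 = 6164 - 27*20 = 6164 - 1*540 = 6164 - 540 = 5624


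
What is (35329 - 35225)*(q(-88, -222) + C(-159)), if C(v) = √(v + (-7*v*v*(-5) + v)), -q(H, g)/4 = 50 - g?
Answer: -113152 + 104*√884517 ≈ -15341.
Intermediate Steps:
q(H, g) = -200 + 4*g (q(H, g) = -4*(50 - g) = -200 + 4*g)
C(v) = √(2*v + 35*v²) (C(v) = √(v + (-7*v²*(-5) + v)) = √(v + (-(-35)*v² + v)) = √(v + (35*v² + v)) = √(v + (v + 35*v²)) = √(2*v + 35*v²))
(35329 - 35225)*(q(-88, -222) + C(-159)) = (35329 - 35225)*((-200 + 4*(-222)) + √(-159*(2 + 35*(-159)))) = 104*((-200 - 888) + √(-159*(2 - 5565))) = 104*(-1088 + √(-159*(-5563))) = 104*(-1088 + √884517) = -113152 + 104*√884517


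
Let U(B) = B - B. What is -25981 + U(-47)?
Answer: -25981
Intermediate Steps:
U(B) = 0
-25981 + U(-47) = -25981 + 0 = -25981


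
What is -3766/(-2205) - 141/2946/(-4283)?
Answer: 2262792233/1324860390 ≈ 1.7079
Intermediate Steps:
-3766/(-2205) - 141/2946/(-4283) = -3766*(-1/2205) - 141*1/2946*(-1/4283) = 538/315 - 47/982*(-1/4283) = 538/315 + 47/4205906 = 2262792233/1324860390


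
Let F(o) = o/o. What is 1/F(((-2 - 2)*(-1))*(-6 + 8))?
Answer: 1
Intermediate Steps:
F(o) = 1
1/F(((-2 - 2)*(-1))*(-6 + 8)) = 1/1 = 1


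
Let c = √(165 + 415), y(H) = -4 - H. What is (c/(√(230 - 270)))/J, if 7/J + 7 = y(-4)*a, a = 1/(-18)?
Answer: I*√58/2 ≈ 3.8079*I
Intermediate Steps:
a = -1/18 (a = 1*(-1/18) = -1/18 ≈ -0.055556)
c = 2*√145 (c = √580 = 2*√145 ≈ 24.083)
J = -1 (J = 7/(-7 + (-4 - 1*(-4))*(-1/18)) = 7/(-7 + (-4 + 4)*(-1/18)) = 7/(-7 + 0*(-1/18)) = 7/(-7 + 0) = 7/(-7) = 7*(-⅐) = -1)
(c/(√(230 - 270)))/J = ((2*√145)/(√(230 - 270)))/(-1) = ((2*√145)/(√(-40)))*(-1) = ((2*√145)/((2*I*√10)))*(-1) = ((2*√145)*(-I*√10/20))*(-1) = -I*√58/2*(-1) = I*√58/2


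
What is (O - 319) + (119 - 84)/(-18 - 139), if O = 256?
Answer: -9926/157 ≈ -63.223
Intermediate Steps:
(O - 319) + (119 - 84)/(-18 - 139) = (256 - 319) + (119 - 84)/(-18 - 139) = -63 + 35/(-157) = -63 + 35*(-1/157) = -63 - 35/157 = -9926/157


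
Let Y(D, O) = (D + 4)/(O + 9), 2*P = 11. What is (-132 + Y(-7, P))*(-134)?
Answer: 513756/29 ≈ 17716.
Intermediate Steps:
P = 11/2 (P = (1/2)*11 = 11/2 ≈ 5.5000)
Y(D, O) = (4 + D)/(9 + O)
(-132 + Y(-7, P))*(-134) = (-132 + (4 - 7)/(9 + 11/2))*(-134) = (-132 - 3/(29/2))*(-134) = (-132 + (2/29)*(-3))*(-134) = (-132 - 6/29)*(-134) = -3834/29*(-134) = 513756/29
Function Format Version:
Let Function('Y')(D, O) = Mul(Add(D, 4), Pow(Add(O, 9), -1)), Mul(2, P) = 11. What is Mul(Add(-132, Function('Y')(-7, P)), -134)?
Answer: Rational(513756, 29) ≈ 17716.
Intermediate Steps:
P = Rational(11, 2) (P = Mul(Rational(1, 2), 11) = Rational(11, 2) ≈ 5.5000)
Function('Y')(D, O) = Mul(Pow(Add(9, O), -1), Add(4, D)) (Function('Y')(D, O) = Mul(Add(4, D), Pow(Add(9, O), -1)) = Mul(Pow(Add(9, O), -1), Add(4, D)))
Mul(Add(-132, Function('Y')(-7, P)), -134) = Mul(Add(-132, Mul(Pow(Add(9, Rational(11, 2)), -1), Add(4, -7))), -134) = Mul(Add(-132, Mul(Pow(Rational(29, 2), -1), -3)), -134) = Mul(Add(-132, Mul(Rational(2, 29), -3)), -134) = Mul(Add(-132, Rational(-6, 29)), -134) = Mul(Rational(-3834, 29), -134) = Rational(513756, 29)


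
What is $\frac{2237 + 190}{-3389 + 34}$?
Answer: $- \frac{2427}{3355} \approx -0.7234$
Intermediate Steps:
$\frac{2237 + 190}{-3389 + 34} = \frac{2427}{-3355} = 2427 \left(- \frac{1}{3355}\right) = - \frac{2427}{3355}$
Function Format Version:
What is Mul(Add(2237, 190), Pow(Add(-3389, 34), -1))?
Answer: Rational(-2427, 3355) ≈ -0.72340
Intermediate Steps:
Mul(Add(2237, 190), Pow(Add(-3389, 34), -1)) = Mul(2427, Pow(-3355, -1)) = Mul(2427, Rational(-1, 3355)) = Rational(-2427, 3355)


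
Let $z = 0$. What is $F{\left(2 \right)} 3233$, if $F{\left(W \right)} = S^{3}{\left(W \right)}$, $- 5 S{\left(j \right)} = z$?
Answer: $0$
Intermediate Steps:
$S{\left(j \right)} = 0$ ($S{\left(j \right)} = \left(- \frac{1}{5}\right) 0 = 0$)
$F{\left(W \right)} = 0$ ($F{\left(W \right)} = 0^{3} = 0$)
$F{\left(2 \right)} 3233 = 0 \cdot 3233 = 0$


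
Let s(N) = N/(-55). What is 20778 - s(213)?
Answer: 1143003/55 ≈ 20782.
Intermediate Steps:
s(N) = -N/55 (s(N) = N*(-1/55) = -N/55)
20778 - s(213) = 20778 - (-1)*213/55 = 20778 - 1*(-213/55) = 20778 + 213/55 = 1143003/55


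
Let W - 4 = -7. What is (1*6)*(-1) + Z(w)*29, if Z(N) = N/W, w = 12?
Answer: -122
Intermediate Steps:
W = -3 (W = 4 - 7 = -3)
Z(N) = -N/3 (Z(N) = N/(-3) = N*(-⅓) = -N/3)
(1*6)*(-1) + Z(w)*29 = (1*6)*(-1) - ⅓*12*29 = 6*(-1) - 4*29 = -6 - 116 = -122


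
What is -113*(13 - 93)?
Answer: 9040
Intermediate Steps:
-113*(13 - 93) = -113*(-80) = 9040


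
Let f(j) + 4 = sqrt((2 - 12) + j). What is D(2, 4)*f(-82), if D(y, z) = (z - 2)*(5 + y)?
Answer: -56 + 28*I*sqrt(23) ≈ -56.0 + 134.28*I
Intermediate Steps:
f(j) = -4 + sqrt(-10 + j) (f(j) = -4 + sqrt((2 - 12) + j) = -4 + sqrt(-10 + j))
D(y, z) = (-2 + z)*(5 + y)
D(2, 4)*f(-82) = (-10 - 2*2 + 5*4 + 2*4)*(-4 + sqrt(-10 - 82)) = (-10 - 4 + 20 + 8)*(-4 + sqrt(-92)) = 14*(-4 + 2*I*sqrt(23)) = -56 + 28*I*sqrt(23)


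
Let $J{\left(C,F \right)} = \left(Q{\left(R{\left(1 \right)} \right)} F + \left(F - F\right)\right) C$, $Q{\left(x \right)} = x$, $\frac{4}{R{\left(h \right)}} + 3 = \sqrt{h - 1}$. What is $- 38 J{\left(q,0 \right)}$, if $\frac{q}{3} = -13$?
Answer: $0$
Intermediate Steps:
$q = -39$ ($q = 3 \left(-13\right) = -39$)
$R{\left(h \right)} = \frac{4}{-3 + \sqrt{-1 + h}}$ ($R{\left(h \right)} = \frac{4}{-3 + \sqrt{h - 1}} = \frac{4}{-3 + \sqrt{-1 + h}}$)
$J{\left(C,F \right)} = - \frac{4 C F}{3}$ ($J{\left(C,F \right)} = \left(\frac{4}{-3 + \sqrt{-1 + 1}} F + \left(F - F\right)\right) C = \left(\frac{4}{-3 + \sqrt{0}} F + 0\right) C = \left(\frac{4}{-3 + 0} F + 0\right) C = \left(\frac{4}{-3} F + 0\right) C = \left(4 \left(- \frac{1}{3}\right) F + 0\right) C = \left(- \frac{4 F}{3} + 0\right) C = - \frac{4 F}{3} C = - \frac{4 C F}{3}$)
$- 38 J{\left(q,0 \right)} = - 38 \left(\left(- \frac{4}{3}\right) \left(-39\right) 0\right) = \left(-38\right) 0 = 0$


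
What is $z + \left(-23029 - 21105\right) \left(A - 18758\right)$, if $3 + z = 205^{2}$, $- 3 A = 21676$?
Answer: $\frac{3440371366}{3} \approx 1.1468 \cdot 10^{9}$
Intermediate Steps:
$A = - \frac{21676}{3}$ ($A = \left(- \frac{1}{3}\right) 21676 = - \frac{21676}{3} \approx -7225.3$)
$z = 42022$ ($z = -3 + 205^{2} = -3 + 42025 = 42022$)
$z + \left(-23029 - 21105\right) \left(A - 18758\right) = 42022 + \left(-23029 - 21105\right) \left(- \frac{21676}{3} - 18758\right) = 42022 - - \frac{3440245300}{3} = 42022 + \frac{3440245300}{3} = \frac{3440371366}{3}$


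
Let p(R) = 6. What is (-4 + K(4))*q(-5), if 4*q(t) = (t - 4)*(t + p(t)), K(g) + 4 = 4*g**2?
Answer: -126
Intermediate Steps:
K(g) = -4 + 4*g**2
q(t) = (-4 + t)*(6 + t)/4 (q(t) = ((t - 4)*(t + 6))/4 = ((-4 + t)*(6 + t))/4 = (-4 + t)*(6 + t)/4)
(-4 + K(4))*q(-5) = (-4 + (-4 + 4*4**2))*(-6 + (1/2)*(-5) + (1/4)*(-5)**2) = (-4 + (-4 + 4*16))*(-6 - 5/2 + (1/4)*25) = (-4 + (-4 + 64))*(-6 - 5/2 + 25/4) = (-4 + 60)*(-9/4) = 56*(-9/4) = -126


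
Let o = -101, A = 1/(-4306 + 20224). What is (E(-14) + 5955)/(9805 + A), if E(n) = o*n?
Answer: 117299742/156075991 ≈ 0.75156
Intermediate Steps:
A = 1/15918 ≈ 6.2822e-5
E(n) = -101*n
(E(-14) + 5955)/(9805 + A) = (-101*(-14) + 5955)/(9805 + 1/15918) = (1414 + 5955)/(156075991/15918) = 7369*(15918/156075991) = 117299742/156075991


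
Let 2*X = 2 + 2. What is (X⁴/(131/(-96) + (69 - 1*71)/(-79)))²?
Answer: 14724366336/103164649 ≈ 142.73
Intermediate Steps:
X = 2 (X = (2 + 2)/2 = (½)*4 = 2)
(X⁴/(131/(-96) + (69 - 1*71)/(-79)))² = (2⁴/(131/(-96) + (69 - 1*71)/(-79)))² = (16/(131*(-1/96) + (69 - 71)*(-1/79)))² = (16/(-131/96 - 2*(-1/79)))² = (16/(-131/96 + 2/79))² = (16/(-10157/7584))² = (16*(-7584/10157))² = (-121344/10157)² = 14724366336/103164649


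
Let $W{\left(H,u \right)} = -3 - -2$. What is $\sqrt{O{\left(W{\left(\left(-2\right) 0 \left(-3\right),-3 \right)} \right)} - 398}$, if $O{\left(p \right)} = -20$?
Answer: $i \sqrt{418} \approx 20.445 i$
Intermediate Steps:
$W{\left(H,u \right)} = -1$ ($W{\left(H,u \right)} = -3 + 2 = -1$)
$\sqrt{O{\left(W{\left(\left(-2\right) 0 \left(-3\right),-3 \right)} \right)} - 398} = \sqrt{-20 - 398} = \sqrt{-418} = i \sqrt{418}$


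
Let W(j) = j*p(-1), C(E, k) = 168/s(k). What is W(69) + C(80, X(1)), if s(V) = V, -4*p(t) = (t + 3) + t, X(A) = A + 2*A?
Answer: 155/4 ≈ 38.750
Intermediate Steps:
X(A) = 3*A
p(t) = -¾ - t/2 (p(t) = -((t + 3) + t)/4 = -((3 + t) + t)/4 = -(3 + 2*t)/4 = -¾ - t/2)
C(E, k) = 168/k
W(j) = -j/4 (W(j) = j*(-¾ - ½*(-1)) = j*(-¾ + ½) = j*(-¼) = -j/4)
W(69) + C(80, X(1)) = -¼*69 + 168/((3*1)) = -69/4 + 168/3 = -69/4 + 168*(⅓) = -69/4 + 56 = 155/4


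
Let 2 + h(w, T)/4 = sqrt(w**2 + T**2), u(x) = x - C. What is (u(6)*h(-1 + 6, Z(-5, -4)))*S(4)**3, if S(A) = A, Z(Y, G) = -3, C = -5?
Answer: -5632 + 2816*sqrt(34) ≈ 10788.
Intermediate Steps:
u(x) = 5 + x (u(x) = x - 1*(-5) = x + 5 = 5 + x)
h(w, T) = -8 + 4*sqrt(T**2 + w**2) (h(w, T) = -8 + 4*sqrt(w**2 + T**2) = -8 + 4*sqrt(T**2 + w**2))
(u(6)*h(-1 + 6, Z(-5, -4)))*S(4)**3 = ((5 + 6)*(-8 + 4*sqrt((-3)**2 + (-1 + 6)**2)))*4**3 = (11*(-8 + 4*sqrt(9 + 5**2)))*64 = (11*(-8 + 4*sqrt(9 + 25)))*64 = (11*(-8 + 4*sqrt(34)))*64 = (-88 + 44*sqrt(34))*64 = -5632 + 2816*sqrt(34)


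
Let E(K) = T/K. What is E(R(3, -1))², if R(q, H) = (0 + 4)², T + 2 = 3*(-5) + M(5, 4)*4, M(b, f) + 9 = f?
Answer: 1369/256 ≈ 5.3477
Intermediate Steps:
M(b, f) = -9 + f
T = -37 (T = -2 + (3*(-5) + (-9 + 4)*4) = -2 + (-15 - 5*4) = -2 + (-15 - 20) = -2 - 35 = -37)
R(q, H) = 16 (R(q, H) = 4² = 16)
E(K) = -37/K
E(R(3, -1))² = (-37/16)² = 1369/256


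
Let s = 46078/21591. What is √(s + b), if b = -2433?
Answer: 5*I*√5036443807/7197 ≈ 49.304*I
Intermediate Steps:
s = 46078/21591 (s = 46078*(1/21591) = 46078/21591 ≈ 2.1341)
√(s + b) = √(46078/21591 - 2433) = √(-52484825/21591) = 5*I*√5036443807/7197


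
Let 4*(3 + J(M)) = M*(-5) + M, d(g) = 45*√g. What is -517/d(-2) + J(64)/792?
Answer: -67/792 + 517*I*√2/90 ≈ -0.084596 + 8.1239*I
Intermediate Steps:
J(M) = -3 - M (J(M) = -3 + (M*(-5) + M)/4 = -3 + (-5*M + M)/4 = -3 + (-4*M)/4 = -3 - M)
-517/d(-2) + J(64)/792 = -517*(-I*√2/90) + (-3 - 1*64)/792 = -517*(-I*√2/90) + (-3 - 64)*(1/792) = -517*(-I*√2/90) - 67*1/792 = -(-517)*I*√2/90 - 67/792 = 517*I*√2/90 - 67/792 = -67/792 + 517*I*√2/90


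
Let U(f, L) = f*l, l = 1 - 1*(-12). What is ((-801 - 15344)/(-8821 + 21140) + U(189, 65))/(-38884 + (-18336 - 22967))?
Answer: -30251638/987823653 ≈ -0.030625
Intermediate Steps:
l = 13 (l = 1 + 12 = 13)
U(f, L) = 13*f (U(f, L) = f*13 = 13*f)
((-801 - 15344)/(-8821 + 21140) + U(189, 65))/(-38884 + (-18336 - 22967)) = ((-801 - 15344)/(-8821 + 21140) + 13*189)/(-38884 + (-18336 - 22967)) = (-16145/12319 + 2457)/(-38884 - 41303) = (-16145*1/12319 + 2457)/(-80187) = (-16145/12319 + 2457)*(-1/80187) = (30251638/12319)*(-1/80187) = -30251638/987823653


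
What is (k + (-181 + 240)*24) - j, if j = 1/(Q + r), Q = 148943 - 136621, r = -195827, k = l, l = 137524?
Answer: 25496184701/183505 ≈ 1.3894e+5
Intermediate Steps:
k = 137524
Q = 12322
j = -1/183505 (j = 1/(12322 - 195827) = 1/(-183505) = -1/183505 ≈ -5.4494e-6)
(k + (-181 + 240)*24) - j = (137524 + (-181 + 240)*24) - 1*(-1/183505) = (137524 + 59*24) + 1/183505 = (137524 + 1416) + 1/183505 = 138940 + 1/183505 = 25496184701/183505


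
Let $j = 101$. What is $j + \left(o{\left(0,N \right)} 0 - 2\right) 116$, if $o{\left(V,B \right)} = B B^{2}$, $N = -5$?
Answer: $-131$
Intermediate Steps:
$o{\left(V,B \right)} = B^{3}$
$j + \left(o{\left(0,N \right)} 0 - 2\right) 116 = 101 + \left(\left(-5\right)^{3} \cdot 0 - 2\right) 116 = 101 + \left(\left(-125\right) 0 - 2\right) 116 = 101 + \left(0 - 2\right) 116 = 101 - 232 = -131$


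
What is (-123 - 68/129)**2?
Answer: 253924225/16641 ≈ 15259.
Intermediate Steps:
(-123 - 68/129)**2 = (-15935/129)**2 = 253924225/16641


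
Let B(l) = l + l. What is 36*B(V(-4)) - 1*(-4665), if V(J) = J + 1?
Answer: 4449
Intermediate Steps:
V(J) = 1 + J
B(l) = 2*l
36*B(V(-4)) - 1*(-4665) = 36*(2*(1 - 4)) - 1*(-4665) = 36*(2*(-3)) + 4665 = 36*(-6) + 4665 = -216 + 4665 = 4449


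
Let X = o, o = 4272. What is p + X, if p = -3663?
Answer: 609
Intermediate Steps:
X = 4272
p + X = -3663 + 4272 = 609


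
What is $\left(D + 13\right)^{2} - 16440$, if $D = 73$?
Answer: $-9044$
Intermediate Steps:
$\left(D + 13\right)^{2} - 16440 = \left(73 + 13\right)^{2} - 16440 = 86^{2} - 16440 = 7396 - 16440 = -9044$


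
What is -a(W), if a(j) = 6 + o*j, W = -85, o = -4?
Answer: -346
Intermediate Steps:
a(j) = 6 - 4*j
-a(W) = -(6 - 4*(-85)) = -(6 + 340) = -1*346 = -346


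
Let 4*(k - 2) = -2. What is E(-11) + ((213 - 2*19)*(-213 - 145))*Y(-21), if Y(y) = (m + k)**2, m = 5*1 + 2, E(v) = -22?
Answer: -9052969/2 ≈ -4.5265e+6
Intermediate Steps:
k = 3/2 (k = 2 + (1/4)*(-2) = 2 - 1/2 = 3/2 ≈ 1.5000)
m = 7 (m = 5 + 2 = 7)
Y(y) = 289/4 (Y(y) = (7 + 3/2)**2 = (17/2)**2 = 289/4)
E(-11) + ((213 - 2*19)*(-213 - 145))*Y(-21) = -22 + ((213 - 2*19)*(-213 - 145))*(289/4) = -22 + ((213 - 38)*(-358))*(289/4) = -22 + (175*(-358))*(289/4) = -22 - 62650*289/4 = -22 - 9052925/2 = -9052969/2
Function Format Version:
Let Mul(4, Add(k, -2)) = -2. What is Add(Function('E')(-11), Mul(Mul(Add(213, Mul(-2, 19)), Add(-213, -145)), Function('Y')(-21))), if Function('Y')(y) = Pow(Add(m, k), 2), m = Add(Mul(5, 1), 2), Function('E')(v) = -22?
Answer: Rational(-9052969, 2) ≈ -4.5265e+6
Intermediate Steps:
k = Rational(3, 2) (k = Add(2, Mul(Rational(1, 4), -2)) = Add(2, Rational(-1, 2)) = Rational(3, 2) ≈ 1.5000)
m = 7 (m = Add(5, 2) = 7)
Function('Y')(y) = Rational(289, 4) (Function('Y')(y) = Pow(Add(7, Rational(3, 2)), 2) = Pow(Rational(17, 2), 2) = Rational(289, 4))
Add(Function('E')(-11), Mul(Mul(Add(213, Mul(-2, 19)), Add(-213, -145)), Function('Y')(-21))) = Add(-22, Mul(Mul(Add(213, Mul(-2, 19)), Add(-213, -145)), Rational(289, 4))) = Add(-22, Mul(Mul(Add(213, -38), -358), Rational(289, 4))) = Add(-22, Mul(Mul(175, -358), Rational(289, 4))) = Add(-22, Mul(-62650, Rational(289, 4))) = Add(-22, Rational(-9052925, 2)) = Rational(-9052969, 2)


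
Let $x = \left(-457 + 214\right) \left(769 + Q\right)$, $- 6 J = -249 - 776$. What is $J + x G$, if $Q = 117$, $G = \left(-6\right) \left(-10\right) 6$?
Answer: $- \frac{465042655}{6} \approx -7.7507 \cdot 10^{7}$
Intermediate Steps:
$G = 360$ ($G = 60 \cdot 6 = 360$)
$J = \frac{1025}{6}$ ($J = - \frac{-249 - 776}{6} = \left(- \frac{1}{6}\right) \left(-1025\right) = \frac{1025}{6} \approx 170.83$)
$x = -215298$ ($x = \left(-457 + 214\right) \left(769 + 117\right) = \left(-243\right) 886 = -215298$)
$J + x G = \frac{1025}{6} - 77507280 = - \frac{465042655}{6}$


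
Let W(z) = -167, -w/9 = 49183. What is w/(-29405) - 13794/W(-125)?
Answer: 479534619/4910635 ≈ 97.652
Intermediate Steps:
w = -442647 (w = -9*49183 = -442647)
w/(-29405) - 13794/W(-125) = -442647/(-29405) - 13794/(-167) = -442647*(-1/29405) - 13794*(-1/167) = 442647/29405 + 13794/167 = 479534619/4910635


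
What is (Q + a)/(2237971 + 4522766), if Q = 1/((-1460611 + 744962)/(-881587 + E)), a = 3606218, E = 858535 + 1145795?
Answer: 2580785182739/4838314673313 ≈ 0.53341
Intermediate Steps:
E = 2004330
Q = -1122743/715649 (Q = 1/((-1460611 + 744962)/(-881587 + 2004330)) = 1/(-715649/1122743) = -1122743/715649 ≈ -1.5688)
(Q + a)/(2237971 + 4522766) = (-1122743/715649 + 3606218)/(2237971 + 4522766) = (2580785182739/715649)/6760737 = (2580785182739/715649)*(1/6760737) = 2580785182739/4838314673313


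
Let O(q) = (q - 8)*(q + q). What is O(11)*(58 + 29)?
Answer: 5742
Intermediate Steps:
O(q) = 2*q*(-8 + q) (O(q) = (-8 + q)*(2*q) = 2*q*(-8 + q))
O(11)*(58 + 29) = (2*11*(-8 + 11))*(58 + 29) = (2*11*3)*87 = 66*87 = 5742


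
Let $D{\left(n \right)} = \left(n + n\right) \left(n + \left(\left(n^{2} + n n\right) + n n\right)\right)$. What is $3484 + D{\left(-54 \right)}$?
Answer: $-935468$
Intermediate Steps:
$D{\left(n \right)} = 2 n \left(n + 3 n^{2}\right)$ ($D{\left(n \right)} = 2 n \left(n + \left(\left(n^{2} + n^{2}\right) + n^{2}\right)\right) = 2 n \left(n + \left(2 n^{2} + n^{2}\right)\right) = 2 n \left(n + 3 n^{2}\right)$)
$3484 + D{\left(-54 \right)} = 3484 + \left(-54\right)^{2} \left(2 + 6 \left(-54\right)\right) = 3484 + 2916 \left(2 - 324\right) = 3484 + 2916 \left(-322\right) = 3484 - 938952 = -935468$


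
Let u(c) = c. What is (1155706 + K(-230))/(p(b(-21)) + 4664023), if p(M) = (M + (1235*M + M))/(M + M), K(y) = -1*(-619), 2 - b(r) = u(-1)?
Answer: 100550/405621 ≈ 0.24789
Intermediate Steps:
b(r) = 3 (b(r) = 2 - 1*(-1) = 2 + 1 = 3)
K(y) = 619
p(M) = 1237/2 (p(M) = (M + 1236*M)/((2*M)) = (1237*M)*(1/(2*M)) = 1237/2)
(1155706 + K(-230))/(p(b(-21)) + 4664023) = (1155706 + 619)/(1237/2 + 4664023) = 1156325/(9329283/2) = 1156325*(2/9329283) = 100550/405621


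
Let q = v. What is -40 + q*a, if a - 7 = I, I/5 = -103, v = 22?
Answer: -11216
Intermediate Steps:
q = 22
I = -515 (I = 5*(-103) = -515)
a = -508 (a = 7 - 515 = -508)
-40 + q*a = -40 + 22*(-508) = -40 - 11176 = -11216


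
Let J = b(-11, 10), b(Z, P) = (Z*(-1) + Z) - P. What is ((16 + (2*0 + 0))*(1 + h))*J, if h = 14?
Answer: -2400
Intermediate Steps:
b(Z, P) = -P (b(Z, P) = (-Z + Z) - P = 0 - P = -P)
J = -10 (J = -1*10 = -10)
((16 + (2*0 + 0))*(1 + h))*J = ((16 + (2*0 + 0))*(1 + 14))*(-10) = ((16 + (0 + 0))*15)*(-10) = ((16 + 0)*15)*(-10) = (16*15)*(-10) = 240*(-10) = -2400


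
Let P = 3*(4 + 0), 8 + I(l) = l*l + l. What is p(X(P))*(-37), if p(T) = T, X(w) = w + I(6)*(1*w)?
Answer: -15540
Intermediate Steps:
I(l) = -8 + l + l² (I(l) = -8 + (l*l + l) = -8 + (l² + l) = -8 + (l + l²) = -8 + l + l²)
P = 12 (P = 3*4 = 12)
X(w) = 35*w (X(w) = w + (-8 + 6 + 6²)*(1*w) = w + (-8 + 6 + 36)*w = w + 34*w = 35*w)
p(X(P))*(-37) = (35*12)*(-37) = 420*(-37) = -15540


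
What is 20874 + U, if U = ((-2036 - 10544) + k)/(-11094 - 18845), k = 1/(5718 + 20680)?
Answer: 2356810671981/112904246 ≈ 20874.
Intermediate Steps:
k = 1/26398 ≈ 3.7882e-5
U = 47440977/112904246 (U = ((-2036 - 10544) + 1/26398)/(-11094 - 18845) = (-12580 + 1/26398)/(-29939) = -332086839/26398*(-1/29939) = 47440977/112904246 ≈ 0.42019)
20874 + U = 20874 + 47440977/112904246 = 2356810671981/112904246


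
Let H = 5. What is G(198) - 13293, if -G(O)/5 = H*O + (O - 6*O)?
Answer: -13293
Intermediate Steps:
G(O) = 0 (G(O) = -5*(5*O + (O - 6*O)) = -5*(5*O - 5*O) = -5*0 = 0)
G(198) - 13293 = 0 - 13293 = -13293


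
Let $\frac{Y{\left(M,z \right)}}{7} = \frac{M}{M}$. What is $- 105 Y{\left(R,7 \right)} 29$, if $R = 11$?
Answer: $-21315$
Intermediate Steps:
$Y{\left(M,z \right)} = 7$ ($Y{\left(M,z \right)} = 7 \frac{M}{M} = 7 \cdot 1 = 7$)
$- 105 Y{\left(R,7 \right)} 29 = \left(-105\right) 7 \cdot 29 = \left(-735\right) 29 = -21315$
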